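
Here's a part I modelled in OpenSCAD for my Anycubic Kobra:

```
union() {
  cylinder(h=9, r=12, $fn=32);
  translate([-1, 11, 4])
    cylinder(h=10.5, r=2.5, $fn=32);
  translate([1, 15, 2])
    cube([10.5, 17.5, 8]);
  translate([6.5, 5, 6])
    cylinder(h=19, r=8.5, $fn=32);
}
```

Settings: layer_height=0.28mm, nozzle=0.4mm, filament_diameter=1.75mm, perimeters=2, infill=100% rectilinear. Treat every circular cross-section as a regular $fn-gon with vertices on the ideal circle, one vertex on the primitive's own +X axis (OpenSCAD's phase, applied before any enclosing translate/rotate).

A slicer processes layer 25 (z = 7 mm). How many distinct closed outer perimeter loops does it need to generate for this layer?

At z = 7 mm: the cylinder: section is a regular 32-gon, circumradius r=12; the cylinder at (-1, 11): section is a regular 32-gon, circumradius r=2.5; the cube at (1, 15) (footprint 10.5×17.5) is included at this height; the r=8.5 cylinder at (6.5, 5) gives a regular 32-gon of circumradius 8.5 (constant along its height); Merging all regions: the regions partially overlap (shared area 171.80 mm²), so overlapping operands fuse into one piece — 2 connected regions. The result has 2 disconnected regions.

2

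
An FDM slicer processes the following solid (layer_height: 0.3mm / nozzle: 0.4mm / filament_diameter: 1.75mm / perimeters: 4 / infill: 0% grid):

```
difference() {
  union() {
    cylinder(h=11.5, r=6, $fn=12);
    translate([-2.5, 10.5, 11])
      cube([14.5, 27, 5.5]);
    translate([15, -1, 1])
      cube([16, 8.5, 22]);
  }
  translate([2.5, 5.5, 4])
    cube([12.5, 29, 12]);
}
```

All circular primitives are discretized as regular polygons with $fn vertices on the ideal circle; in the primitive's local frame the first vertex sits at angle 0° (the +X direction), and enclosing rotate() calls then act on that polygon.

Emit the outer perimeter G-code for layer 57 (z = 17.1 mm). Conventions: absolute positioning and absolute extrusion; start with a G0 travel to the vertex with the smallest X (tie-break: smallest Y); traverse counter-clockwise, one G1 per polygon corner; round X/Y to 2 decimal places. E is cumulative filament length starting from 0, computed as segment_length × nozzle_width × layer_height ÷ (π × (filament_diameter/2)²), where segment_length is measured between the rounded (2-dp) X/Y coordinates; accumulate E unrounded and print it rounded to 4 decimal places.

G0 X15.00 Y-1.00 Z17.10
G1 X31.00 Y-1.00 E0.7982
G1 X31.00 Y7.50 E1.2223
G1 X15.00 Y7.50 E2.0206
G1 X15.00 Y-1.00 E2.4446

At z = 17.1 mm: the cylinder does not reach this height (z outside [0, 11.5]); the cube at (-2.5, 10.5) does not reach this height (z outside [11, 16.5]); the cube at (15, -1) (footprint 16×8.5) is included at this height; Taking the union: only the 16×8.5 cube at (15, -1) is present, so the union is just that shape — 1 connected region; the cube at (2.5, 5.5) does not reach this height (z outside [4, 16]); Subtracting the remaining from the first: none of the subtracted shapes is present at this height, so that combined region is unchanged — 1 connected region. The outline is a single polygon with 4 vertices. Extrusion per mm of travel: 0.4 × 0.3 / (π × 0.875²) = 0.049890. Accumulating E over each segment gives final E = 2.4446.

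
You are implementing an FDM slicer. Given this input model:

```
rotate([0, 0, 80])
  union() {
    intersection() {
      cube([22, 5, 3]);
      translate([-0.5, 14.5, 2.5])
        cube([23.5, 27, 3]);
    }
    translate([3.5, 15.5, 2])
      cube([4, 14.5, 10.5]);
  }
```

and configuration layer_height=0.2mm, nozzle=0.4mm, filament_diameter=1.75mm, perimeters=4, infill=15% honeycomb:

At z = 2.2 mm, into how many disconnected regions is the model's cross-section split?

At z = 2.2 mm: the cube (footprint 22×5) is included at this height; the cube at (-0.5, 14.5) is not intersected at this z (z outside [2.5, 5.5]); Taking the intersection: at least one operand is absent at this height, so nothing remains; the 4×14.5 cube at (3.5, 15.5) contributes its full rectangle; Combining (union): only the 4×14.5 cube at (3.5, 15.5) is present, so the union is just that shape — 1 connected region; (rotated 80° about Z; rotation is an isometry so areas/perimeters/island counts are preserved). The result has 1 disconnected region.

1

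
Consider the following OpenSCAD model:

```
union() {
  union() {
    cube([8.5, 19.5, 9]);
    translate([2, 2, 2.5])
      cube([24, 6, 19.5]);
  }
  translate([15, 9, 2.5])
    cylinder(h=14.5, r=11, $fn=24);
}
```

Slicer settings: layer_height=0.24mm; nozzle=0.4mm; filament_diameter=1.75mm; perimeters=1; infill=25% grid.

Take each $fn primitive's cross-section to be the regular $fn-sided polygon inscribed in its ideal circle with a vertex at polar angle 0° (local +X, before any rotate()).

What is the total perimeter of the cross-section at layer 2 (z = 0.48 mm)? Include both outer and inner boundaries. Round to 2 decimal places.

At z = 0.48 mm: the cube is present — its section is the full 8.5×19.5 rectangle (perimeter 56.00 mm); the cube at (2, 2) is absent (z outside [2.5, 22]); Merging all regions: only the 8.5×19.5 cube is present, so the union is just that shape — boundary = 56.00 mm; the cylinder at (15, 9) does not reach this height (z outside [2.5, 17]); Taking the union: only that combined region is present, so the union is just that shape — boundary = 56.00 mm. Overall, the cross-section is a single solid region. Total boundary length (outer) = 56.00 mm.

56.00 mm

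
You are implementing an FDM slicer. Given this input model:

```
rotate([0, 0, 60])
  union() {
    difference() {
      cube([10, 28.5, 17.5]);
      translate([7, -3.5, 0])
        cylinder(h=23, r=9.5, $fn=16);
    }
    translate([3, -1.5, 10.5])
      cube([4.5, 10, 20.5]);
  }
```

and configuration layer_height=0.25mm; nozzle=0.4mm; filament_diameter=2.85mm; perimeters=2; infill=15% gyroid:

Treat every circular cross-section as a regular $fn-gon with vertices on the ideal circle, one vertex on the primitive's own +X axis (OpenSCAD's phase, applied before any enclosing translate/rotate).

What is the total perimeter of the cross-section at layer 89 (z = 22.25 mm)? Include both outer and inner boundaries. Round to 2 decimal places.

At z = 22.25 mm: the cube is absent (z outside [0, 17.5]); the r=9.5 cylinder at (7, -3.5) contributes a regular 16-gon of circumradius 9.5 (perimeter = 2·16·9.500·sin(180°/16) = 59.31 mm); Subtracting the remaining from the first: the first operand is absent here, so nothing remains; the cube at (3, -1.5) is present — its section is the full 4.5×10 rectangle (perimeter 29.00 mm); Taking the union: only the 4.5×10 cube at (3, -1.5) is present, so the union is just that shape — boundary = 29.00 mm; (whole slice rotated 60° about Z — lengths, areas and connectivity unchanged). Overall, the cross-section is a single solid region. Total boundary length (outer) = 29.00 mm.

29.00 mm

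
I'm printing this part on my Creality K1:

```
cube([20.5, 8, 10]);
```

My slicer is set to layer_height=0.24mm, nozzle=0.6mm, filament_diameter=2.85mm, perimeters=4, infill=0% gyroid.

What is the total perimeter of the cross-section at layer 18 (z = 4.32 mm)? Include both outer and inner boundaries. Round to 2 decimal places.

At z = 4.32 mm: the cube (footprint 20.5×8) is included at this height (perimeter 57.00 mm). Overall, the cross-section is a single solid region. Total boundary length (outer) = 57.00 mm.

57.00 mm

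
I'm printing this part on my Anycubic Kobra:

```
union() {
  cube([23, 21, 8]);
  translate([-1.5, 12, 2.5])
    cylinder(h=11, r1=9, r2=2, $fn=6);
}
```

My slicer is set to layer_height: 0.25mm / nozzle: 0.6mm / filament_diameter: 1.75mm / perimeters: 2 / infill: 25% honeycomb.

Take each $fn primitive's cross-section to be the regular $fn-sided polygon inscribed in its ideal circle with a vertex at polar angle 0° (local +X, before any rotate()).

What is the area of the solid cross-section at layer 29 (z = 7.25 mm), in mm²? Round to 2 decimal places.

At z = 7.25 mm: the 23×21 cube contributes its full rectangle (area 483.00 mm²); the cone at (-1.5, 12): at t=0.432 of its height the radius interpolates to r₁+(r₂−r₁)t = 5.977, giving a regular 6-gon of that circumradius (area = (6/2)·5.977²·sin(360°/6) = 92.82 mm²); Taking the union: the regions partially overlap — summed areas 575.82 mm² minus the doubly-counted overlap 30.88 mm² gives 544.94 mm² — area = 544.94 mm². Overall, the cross-section is a single solid region. Net area = 544.94 mm².

544.94 mm²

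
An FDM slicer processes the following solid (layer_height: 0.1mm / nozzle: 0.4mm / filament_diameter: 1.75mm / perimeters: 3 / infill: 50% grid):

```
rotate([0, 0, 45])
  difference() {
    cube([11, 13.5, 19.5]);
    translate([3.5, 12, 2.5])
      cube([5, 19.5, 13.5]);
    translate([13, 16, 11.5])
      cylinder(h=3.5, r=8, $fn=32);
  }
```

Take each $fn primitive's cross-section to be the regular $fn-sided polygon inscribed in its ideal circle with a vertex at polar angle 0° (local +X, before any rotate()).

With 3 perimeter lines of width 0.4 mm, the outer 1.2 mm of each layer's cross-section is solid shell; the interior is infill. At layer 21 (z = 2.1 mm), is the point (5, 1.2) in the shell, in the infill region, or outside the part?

At z = 2.1 mm: the 11×13.5 cube contributes its full rectangle; the cube at (3.5, 12) does not reach this height (z outside [2.5, 16]); the cylinder at (13, 16) is not intersected at this z (z outside [11.5, 15]); Taking the first minus the rest: none of the subtracted shapes is present at this height, so the 11×13.5 cube is unchanged — 1 connected region; (rotated 45° about Z; rotation is an isometry so areas/perimeters/island counts are preserved). Overall, the cross-section is a single solid region. Undo the 45° rotation: the query point maps to (4.384, -2.687) in the un-rotated model frame. The nearest boundary edge runs (0.00, 0.00)→(11.00, 0.00); distance from the point to it = 2.69 mm. The point is not inside any of the regions above, so it lies outside the cross-section (2.69 mm from the nearest boundary).

outside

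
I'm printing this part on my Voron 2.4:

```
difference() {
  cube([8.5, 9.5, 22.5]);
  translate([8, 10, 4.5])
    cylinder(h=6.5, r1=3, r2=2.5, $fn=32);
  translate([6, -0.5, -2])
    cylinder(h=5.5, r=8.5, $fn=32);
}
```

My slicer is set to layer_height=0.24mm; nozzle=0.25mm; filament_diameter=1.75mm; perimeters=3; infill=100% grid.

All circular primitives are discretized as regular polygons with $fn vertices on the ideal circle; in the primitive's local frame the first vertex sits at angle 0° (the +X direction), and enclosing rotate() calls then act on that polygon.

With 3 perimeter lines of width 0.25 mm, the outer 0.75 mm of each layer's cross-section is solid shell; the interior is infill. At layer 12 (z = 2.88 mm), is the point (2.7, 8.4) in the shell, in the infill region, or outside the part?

infill

At z = 2.88 mm: the cube is present — its section is the full 8.5×9.5 rectangle; the cone at (8, 10) does not reach this height (z outside [4.5, 11]); the cylinder at (6, -0.5): section is a regular 32-gon, circumradius r=8.5; Taking the first minus the rest: starting from the 8.5×9.5 cube, the r=8.5 cylinder at (6, -0.5) partially overlaps it — only the 62.81 mm² overlap (of its 225.52 mm²) is removed, clipping the outline — 1 connected region. Overall, the cross-section is a single solid region. The nearest boundary edge runs (4.34, 7.84)→(2.75, 7.35); distance from the point to it = 1.02 mm. The point is inside the cross-section and 1.02 mm from the nearest boundary — more than the 0.75 mm shell width (3 × 0.25), so it's in the infill interior.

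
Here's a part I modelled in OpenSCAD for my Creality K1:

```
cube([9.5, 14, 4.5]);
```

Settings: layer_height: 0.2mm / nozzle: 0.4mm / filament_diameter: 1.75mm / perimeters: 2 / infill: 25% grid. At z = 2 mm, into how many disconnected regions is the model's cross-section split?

At z = 2 mm: the cube (footprint 9.5×14) is included at this height. The result has 1 disconnected region.

1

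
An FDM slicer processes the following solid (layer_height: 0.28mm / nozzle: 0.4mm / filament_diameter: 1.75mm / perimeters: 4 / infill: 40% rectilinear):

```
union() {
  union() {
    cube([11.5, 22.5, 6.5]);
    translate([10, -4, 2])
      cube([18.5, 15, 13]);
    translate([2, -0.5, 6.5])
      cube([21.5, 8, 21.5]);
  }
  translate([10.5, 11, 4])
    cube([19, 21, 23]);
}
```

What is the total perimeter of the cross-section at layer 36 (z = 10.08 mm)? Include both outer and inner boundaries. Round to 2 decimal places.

127.00 mm

At z = 10.08 mm: the cube does not reach this height (z outside [0, 6.5]); the cube at (10, -4) is present — its section is the full 18.5×15 rectangle (perimeter 67.00 mm); the cube at (2, -0.5) is present — its section is the full 21.5×8 rectangle (perimeter 59.00 mm); Combining (union): the regions partially overlap (shared area 108.00 mm²), so the edge portions inside another operand are dropped and the merged outline is re-measured after clipping — boundary = 83.00 mm; the cube at (10.5, 11) (footprint 19×21) is included at this height (perimeter 80.00 mm); Combining (union): the 2 present regions share edge segments without overlapping in area, so areas simply add but the touching pieces fuse into one outline (the shared edge portions become interior and drop out of the boundary) — boundary = 127.00 mm. Overall, the cross-section is a single solid region. Total boundary length (outer) = 127.00 mm.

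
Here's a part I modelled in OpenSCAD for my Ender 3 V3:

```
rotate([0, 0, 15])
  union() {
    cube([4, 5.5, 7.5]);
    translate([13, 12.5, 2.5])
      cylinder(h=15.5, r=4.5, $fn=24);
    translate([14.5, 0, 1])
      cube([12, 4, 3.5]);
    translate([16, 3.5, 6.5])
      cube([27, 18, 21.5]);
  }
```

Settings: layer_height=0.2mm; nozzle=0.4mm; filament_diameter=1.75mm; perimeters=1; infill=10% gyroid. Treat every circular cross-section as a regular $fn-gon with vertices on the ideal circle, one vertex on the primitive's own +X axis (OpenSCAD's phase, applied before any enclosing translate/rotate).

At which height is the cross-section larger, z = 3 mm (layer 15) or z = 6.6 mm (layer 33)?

layer 33 (z = 6.6 mm)

Layer 15 (z = 3): the cube (footprint 4×5.5) is included at this height (area 22.00 mm²); the r=4.5 cylinder at (13, 12.5) contributes a regular 24-gon of circumradius 4.5 (area = (24/2)·4.500²·sin(360°/24) = 62.89 mm²); the cube at (14.5, 0) is present — its section is the full 12×4 rectangle (area 48.00 mm²); the cube at (16, 3.5) does not reach this height (z outside [6.5, 28]); Combining (union): the 3 present regions are separate (no shared area or edge), so areas and boundary lengths simply add and each stays a separate island — area = 132.89 mm²; (whole slice rotated 15° about Z — lengths, areas and connectivity unchanged). So its area = 132.89 mm². Layer 33 (z = 6.6): the 4×5.5 cube contributes its full rectangle (area 22.00 mm²); the cylinder at (13, 12.5): section is a regular 24-gon, circumradius r=4.5 (area = (24/2)·4.500²·sin(360°/24) = 62.89 mm²); the cube at (14.5, 0) does not reach this height (z outside [1, 4.5]); the cube at (16, 3.5) is present — its section is the full 27×18 rectangle (area 486.00 mm²); Combining (union): the regions partially overlap — summed areas 570.89 mm² minus the doubly-counted overlap 6.78 mm² gives 564.11 mm² — area = 564.11 mm²; (rotated 15° about Z; rotation is an isometry so areas/perimeters/island counts are preserved). So its area = 564.11 mm². Layer 33 is larger (564.11 vs 132.89 mm²).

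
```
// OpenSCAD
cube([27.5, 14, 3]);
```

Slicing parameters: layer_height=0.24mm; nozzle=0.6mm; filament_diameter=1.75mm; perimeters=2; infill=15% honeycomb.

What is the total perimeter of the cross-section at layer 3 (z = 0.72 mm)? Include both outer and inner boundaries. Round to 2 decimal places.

At z = 0.72 mm: the cube (footprint 27.5×14) is included at this height (perimeter 83.00 mm). Overall, the cross-section is a single solid region. Total boundary length (outer) = 83.00 mm.

83.00 mm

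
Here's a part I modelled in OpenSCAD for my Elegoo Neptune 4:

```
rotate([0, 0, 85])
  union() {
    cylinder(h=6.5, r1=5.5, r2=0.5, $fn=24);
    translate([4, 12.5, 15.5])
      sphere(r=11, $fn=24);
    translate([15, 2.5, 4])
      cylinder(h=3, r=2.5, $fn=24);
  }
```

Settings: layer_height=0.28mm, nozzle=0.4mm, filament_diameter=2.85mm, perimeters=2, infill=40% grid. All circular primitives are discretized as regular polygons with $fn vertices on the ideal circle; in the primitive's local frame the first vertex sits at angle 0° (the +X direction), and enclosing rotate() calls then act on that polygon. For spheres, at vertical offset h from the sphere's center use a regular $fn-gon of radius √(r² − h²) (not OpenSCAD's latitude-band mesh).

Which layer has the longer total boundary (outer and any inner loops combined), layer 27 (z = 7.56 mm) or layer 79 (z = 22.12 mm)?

layer 79 (z = 22.12 mm)

Layer 27 (z = 7.56): the cone does not reach this height (z outside [0, 6.5]); the r=11 sphere at (4, 12.5) slices to a regular 24-gon of circumradius 7.613 (√(r²−h²) with h=7.94 from center) (perimeter = 2·24·7.613·sin(180°/24) = 47.70 mm); the cylinder at (15, 2.5) is not intersected at this z (z outside [4, 7]); Taking the union: only the r=11 sphere at (4, 12.5) is present, so the union is just that shape — boundary = 47.70 mm; (rotated 85° about Z; rotation is an isometry so areas/perimeters/island counts are preserved). So its perimeter = 47.70 mm. Layer 79 (z = 22.12): the cone is absent (z outside [0, 6.5]); the r=11 sphere at (4, 12.5) contributes a regular 24-gon of circumradius √(11²−6.62²) = 8.785 (perimeter = 2·24·8.785·sin(180°/24) = 55.04 mm); the cylinder at (15, 2.5) is absent (z outside [4, 7]); Merging all regions: only the r=11 sphere at (4, 12.5) is present, so the union is just that shape — boundary = 55.04 mm; (whole slice rotated 85° about Z — lengths, areas and connectivity unchanged). So its perimeter = 55.04 mm. Layer 79 is larger (55.04 vs 47.70 mm).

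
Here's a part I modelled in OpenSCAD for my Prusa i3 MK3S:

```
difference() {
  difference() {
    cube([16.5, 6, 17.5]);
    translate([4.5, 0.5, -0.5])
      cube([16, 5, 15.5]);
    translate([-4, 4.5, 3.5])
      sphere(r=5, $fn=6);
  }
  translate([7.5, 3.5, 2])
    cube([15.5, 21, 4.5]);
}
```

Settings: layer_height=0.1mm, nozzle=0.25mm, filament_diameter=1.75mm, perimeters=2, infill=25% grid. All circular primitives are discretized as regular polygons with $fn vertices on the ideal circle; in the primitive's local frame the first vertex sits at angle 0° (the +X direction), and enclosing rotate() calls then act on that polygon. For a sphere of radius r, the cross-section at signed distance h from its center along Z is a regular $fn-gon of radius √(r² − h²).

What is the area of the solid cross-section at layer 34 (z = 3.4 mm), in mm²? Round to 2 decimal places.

32.79 mm²

At z = 3.4 mm: the cube (footprint 16.5×6) is included at this height (area 99.00 mm²); the 16×5 cube at (4.5, 0.5) contributes its full rectangle (area 80.00 mm²); the sphere at (-4, 4.5): section is a regular 6-gon, circumradius = √(r²−h²) = √(5²−0.1²) = 4.999 (area = (6/2)·4.999²·sin(360°/6) = 64.93 mm²); After the difference (first − rest): starting from the 16.5×6 cube (99.00 mm²), the 16×5 cube at (4.5, 0.5) partially overlaps it — only the 60.00 mm² overlap (of its 80.00 mm²) is removed, clipping the outline; the r=5 sphere at (-4, 4.5) partially overlaps it — only the 1.71 mm² overlap (of its 64.93 mm²) is removed, clipping the outline — area = 37.29 mm²; the cube at (7.5, 3.5) is present — its section is the full 15.5×21 rectangle (area 325.50 mm²); Taking the first minus the rest: starting from that combined region (37.29 mm²), the 15.5×21 cube at (7.5, 3.5) partially overlaps it — only the 4.50 mm² overlap (of its 325.50 mm²) is removed, clipping the outline — area = 32.79 mm². Overall, the cross-section is a single solid region. Net area = 32.79 mm².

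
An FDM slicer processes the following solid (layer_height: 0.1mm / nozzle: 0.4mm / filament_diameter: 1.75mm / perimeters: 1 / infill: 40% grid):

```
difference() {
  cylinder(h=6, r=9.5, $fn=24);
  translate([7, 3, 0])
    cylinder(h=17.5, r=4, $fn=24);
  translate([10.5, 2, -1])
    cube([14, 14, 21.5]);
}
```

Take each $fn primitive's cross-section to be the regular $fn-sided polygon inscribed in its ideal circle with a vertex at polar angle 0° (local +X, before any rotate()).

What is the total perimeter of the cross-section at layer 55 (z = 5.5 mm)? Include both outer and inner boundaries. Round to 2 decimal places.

At z = 5.5 mm: the cylinder: section is a regular 24-gon, circumradius r=9.5 (perimeter = 2·24·9.500·sin(180°/24) = 59.52 mm); the r=4 cylinder at (7, 3) gives a regular 24-gon of circumradius 4 (constant along its height) (perimeter = 2·24·4.000·sin(180°/24) = 25.06 mm); the 14×14 cube at (10.5, 2) contributes its full rectangle (perimeter 56.00 mm); Taking the first minus the rest: starting from the r=9.5 cylinder, the r=4 cylinder at (7, 3) partially overlaps it — only the 37.06 mm² overlap (of its 49.69 mm²) is removed, clipping the outline; the 14×14 cube at (10.5, 2) misses the remaining region (no effect) — boundary = 66.32 mm. Overall, the cross-section is a single solid region. Total boundary length (outer) = 66.32 mm.

66.32 mm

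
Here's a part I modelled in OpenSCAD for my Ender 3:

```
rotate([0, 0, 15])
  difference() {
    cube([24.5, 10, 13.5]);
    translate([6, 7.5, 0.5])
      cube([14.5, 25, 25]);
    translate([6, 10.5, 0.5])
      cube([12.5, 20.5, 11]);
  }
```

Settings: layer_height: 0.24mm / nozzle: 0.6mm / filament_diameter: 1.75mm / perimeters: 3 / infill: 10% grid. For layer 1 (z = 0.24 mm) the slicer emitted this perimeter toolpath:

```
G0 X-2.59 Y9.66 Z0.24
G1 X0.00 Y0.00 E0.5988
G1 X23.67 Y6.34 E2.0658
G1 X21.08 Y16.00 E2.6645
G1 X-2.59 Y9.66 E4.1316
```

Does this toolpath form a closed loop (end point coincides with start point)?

Start point (G0): (-2.59, 9.66). End point (last G1): the path returns to the start — closed.

yes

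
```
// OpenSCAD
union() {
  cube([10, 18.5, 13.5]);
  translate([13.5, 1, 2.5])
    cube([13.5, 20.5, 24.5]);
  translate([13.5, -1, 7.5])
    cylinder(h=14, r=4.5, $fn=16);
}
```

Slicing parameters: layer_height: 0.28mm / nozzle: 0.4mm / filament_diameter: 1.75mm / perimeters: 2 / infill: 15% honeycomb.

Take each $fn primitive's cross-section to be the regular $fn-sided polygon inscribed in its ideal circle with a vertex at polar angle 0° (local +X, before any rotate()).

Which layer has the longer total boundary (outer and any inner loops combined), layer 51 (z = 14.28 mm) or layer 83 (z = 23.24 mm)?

Layer 51 (z = 14.28): the cube is absent (z outside [0, 13.5]); the cube at (13.5, 1) (footprint 13.5×20.5) is included at this height (perimeter 68.00 mm); the cylinder at (13.5, -1): section is a regular 16-gon, circumradius r=4.5 (perimeter = 2·16·4.500·sin(180°/16) = 28.09 mm); Merging all regions: the regions partially overlap (shared area 6.91 mm²), so the edge portions inside another operand are dropped and the merged outline is re-measured after clipping — boundary = 84.69 mm. So its perimeter = 84.69 mm. Layer 83 (z = 23.24): the cube does not reach this height (z outside [0, 13.5]); the 13.5×20.5 cube at (13.5, 1) contributes its full rectangle (perimeter 68.00 mm); the cylinder at (13.5, -1) is not intersected at this z (z outside [7.5, 21.5]); Taking the union: only the 13.5×20.5 cube at (13.5, 1) is present, so the union is just that shape — boundary = 68.00 mm. So its perimeter = 68.00 mm. Layer 51 is larger (84.69 vs 68.00 mm).

layer 51 (z = 14.28 mm)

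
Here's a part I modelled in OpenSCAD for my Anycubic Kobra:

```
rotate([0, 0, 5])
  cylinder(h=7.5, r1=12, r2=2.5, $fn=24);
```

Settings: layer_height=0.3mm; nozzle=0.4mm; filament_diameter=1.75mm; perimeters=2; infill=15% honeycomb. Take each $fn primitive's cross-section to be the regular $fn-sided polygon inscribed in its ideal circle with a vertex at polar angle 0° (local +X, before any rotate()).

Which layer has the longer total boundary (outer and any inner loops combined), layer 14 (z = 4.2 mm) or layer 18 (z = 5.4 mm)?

Layer 14 (z = 4.2): the cone: at t=0.560 of its height the radius interpolates to r₁+(r₂−r₁)t = 6.680, giving a regular 24-gon of that circumradius (perimeter = 2·24·6.680·sin(180°/24) = 41.85 mm); (rotated 5° about Z; rotation is an isometry so areas/perimeters/island counts are preserved). So its perimeter = 41.85 mm. Layer 18 (z = 5.4): the cone: at t=0.720 of its height the radius interpolates to r₁+(r₂−r₁)t = 5.160, giving a regular 24-gon of that circumradius (perimeter = 2·24·5.160·sin(180°/24) = 32.33 mm); (rotated 5° about Z; rotation is an isometry so areas/perimeters/island counts are preserved). So its perimeter = 32.33 mm. Layer 14 is larger (41.85 vs 32.33 mm).

layer 14 (z = 4.2 mm)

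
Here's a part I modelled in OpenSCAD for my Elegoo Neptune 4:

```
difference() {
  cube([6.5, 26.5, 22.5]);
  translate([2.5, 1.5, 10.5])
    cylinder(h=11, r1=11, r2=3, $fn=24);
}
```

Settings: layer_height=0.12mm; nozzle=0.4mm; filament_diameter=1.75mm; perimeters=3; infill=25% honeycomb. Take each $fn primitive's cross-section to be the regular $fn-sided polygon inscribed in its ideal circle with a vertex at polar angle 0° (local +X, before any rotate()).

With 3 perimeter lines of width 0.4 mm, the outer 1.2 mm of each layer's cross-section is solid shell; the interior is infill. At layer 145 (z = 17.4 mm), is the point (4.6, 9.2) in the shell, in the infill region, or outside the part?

infill

At z = 17.4 mm: the 6.5×26.5 cube contributes its full rectangle; the cone at (2.5, 1.5) contributes a regular 24-gon of circumradius 5.982 (interpolated between r1=11 and r2=3 at t=0.627); After the difference (first − rest): starting from the 6.5×26.5 cube, the cone at (2.5, 1.5) partially overlaps it — only the 46.01 mm² overlap (of its 111.13 mm²) is removed, clipping the outline — 1 connected region. Overall, the cross-section is a single solid region. The nearest boundary edge runs (6.50, 26.50)→(6.50, 5.91); distance from the point to it = 1.90 mm. The point is inside the cross-section and 1.90 mm from the nearest boundary — more than the 1.2 mm shell width (3 × 0.4), so it's in the infill interior.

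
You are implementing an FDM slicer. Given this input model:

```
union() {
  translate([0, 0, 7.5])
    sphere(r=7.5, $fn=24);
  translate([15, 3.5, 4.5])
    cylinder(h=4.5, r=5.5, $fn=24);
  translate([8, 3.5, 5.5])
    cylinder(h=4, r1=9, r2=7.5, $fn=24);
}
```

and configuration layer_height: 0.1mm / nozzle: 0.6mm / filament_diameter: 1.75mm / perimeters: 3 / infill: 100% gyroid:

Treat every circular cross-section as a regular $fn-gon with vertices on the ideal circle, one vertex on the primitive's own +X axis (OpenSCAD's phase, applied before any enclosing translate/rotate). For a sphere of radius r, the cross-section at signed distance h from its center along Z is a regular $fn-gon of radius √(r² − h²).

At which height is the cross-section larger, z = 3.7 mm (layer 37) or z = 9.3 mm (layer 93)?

Layer 37 (z = 3.7): the r=7.5 sphere contributes a regular 24-gon of circumradius √(7.5²−3.8²) = 6.466 (area = (24/2)·6.466²·sin(360°/24) = 129.85 mm²); the cylinder at (15, 3.5) is not intersected at this z (z outside [4.5, 9]); the cone at (8, 3.5) is not intersected at this z (z outside [5.5, 9.5]); Taking the union: only the r=7.5 sphere is present, so the union is just that shape — area = 129.85 mm². So its area = 129.85 mm². Layer 93 (z = 9.3): the sphere: section is a regular 24-gon, circumradius = √(r²−h²) = √(7.5²−1.8²) = 7.281 (area = (24/2)·7.281²·sin(360°/24) = 164.64 mm²); the cylinder at (15, 3.5) is absent (z outside [4.5, 9]); the cone at (8, 3.5): at t=0.950 of its height the radius interpolates to r₁+(r₂−r₁)t = 7.575, giving a regular 24-gon of that circumradius (area = (24/2)·7.575²·sin(360°/24) = 178.21 mm²); Taking the union: the regions partially overlap — summed areas 342.85 mm² minus the doubly-counted overlap 50.34 mm² gives 292.52 mm² — area = 292.52 mm². So its area = 292.52 mm². Layer 93 is larger (292.52 vs 129.85 mm²).

layer 93 (z = 9.3 mm)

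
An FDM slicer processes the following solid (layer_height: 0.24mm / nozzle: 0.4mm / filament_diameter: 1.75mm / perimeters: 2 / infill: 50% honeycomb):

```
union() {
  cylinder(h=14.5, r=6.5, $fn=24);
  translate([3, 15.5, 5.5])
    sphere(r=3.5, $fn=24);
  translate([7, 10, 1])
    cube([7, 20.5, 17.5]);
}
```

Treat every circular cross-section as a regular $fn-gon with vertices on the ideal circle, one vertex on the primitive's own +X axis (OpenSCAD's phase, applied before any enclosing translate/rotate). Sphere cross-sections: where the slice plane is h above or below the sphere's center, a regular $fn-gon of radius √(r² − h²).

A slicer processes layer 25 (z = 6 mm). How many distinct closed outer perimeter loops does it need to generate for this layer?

At z = 6 mm: the r=6.5 cylinder gives a regular 24-gon of circumradius 6.5 (constant along its height); the r=3.5 sphere at (3, 15.5) slices to a regular 24-gon of circumradius 3.464 (√(r²−h²) with h=0.5 from center); the cube at (7, 10) (footprint 7×20.5) is included at this height; Taking the union: the 3 present regions are separate (no shared area or edge), so areas and boundary lengths simply add and each stays a separate island — 3 connected regions. The result has 3 disconnected regions.

3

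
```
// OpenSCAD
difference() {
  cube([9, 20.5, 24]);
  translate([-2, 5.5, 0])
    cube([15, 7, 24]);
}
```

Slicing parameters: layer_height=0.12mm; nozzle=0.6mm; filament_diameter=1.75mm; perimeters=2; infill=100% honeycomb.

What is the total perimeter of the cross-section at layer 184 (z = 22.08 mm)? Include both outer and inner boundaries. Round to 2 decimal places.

At z = 22.08 mm: the cube is present — its section is the full 9×20.5 rectangle (perimeter 59.00 mm); the 15×7 cube at (-2, 5.5) contributes its full rectangle (perimeter 44.00 mm); Subtracting the remaining from the first: starting from the 9×20.5 cube, the 15×7 cube at (-2, 5.5) partially overlaps it — only the 63.00 mm² overlap (of its 105.00 mm²) is removed, clipping the outline — boundary = 63.00 mm. Overall, the cross-section has 2 separate islands. Total boundary length (outer) = 63.00 mm.

63.00 mm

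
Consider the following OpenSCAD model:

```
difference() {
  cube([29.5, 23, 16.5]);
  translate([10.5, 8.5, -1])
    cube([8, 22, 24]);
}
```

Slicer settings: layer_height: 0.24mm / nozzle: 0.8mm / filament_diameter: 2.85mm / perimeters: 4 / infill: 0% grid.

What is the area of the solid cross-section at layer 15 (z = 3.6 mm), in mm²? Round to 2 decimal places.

At z = 3.6 mm: the 29.5×23 cube contributes its full rectangle (area 678.50 mm²); the cube at (10.5, 8.5) (footprint 8×22) is included at this height (area 176.00 mm²); Taking the first minus the rest: starting from the 29.5×23 cube (678.50 mm²), the 8×22 cube at (10.5, 8.5) partially overlaps it — only the 116.00 mm² overlap (of its 176.00 mm²) is removed, clipping the outline — area = 562.50 mm². Overall, the cross-section is a single solid region. Net area = 562.50 mm².

562.50 mm²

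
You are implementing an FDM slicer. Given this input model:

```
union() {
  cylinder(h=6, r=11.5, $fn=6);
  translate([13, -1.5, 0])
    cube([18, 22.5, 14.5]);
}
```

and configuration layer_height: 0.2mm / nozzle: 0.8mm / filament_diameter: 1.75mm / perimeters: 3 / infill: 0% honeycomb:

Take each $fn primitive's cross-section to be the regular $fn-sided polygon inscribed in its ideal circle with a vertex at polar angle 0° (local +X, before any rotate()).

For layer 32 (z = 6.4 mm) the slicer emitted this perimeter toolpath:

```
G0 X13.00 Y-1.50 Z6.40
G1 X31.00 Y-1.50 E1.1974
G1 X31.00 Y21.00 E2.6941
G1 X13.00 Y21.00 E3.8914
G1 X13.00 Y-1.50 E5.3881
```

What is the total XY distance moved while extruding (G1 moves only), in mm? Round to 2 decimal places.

Sum the Euclidean lengths of each G1 segment: total = 81.00 mm.

81.00 mm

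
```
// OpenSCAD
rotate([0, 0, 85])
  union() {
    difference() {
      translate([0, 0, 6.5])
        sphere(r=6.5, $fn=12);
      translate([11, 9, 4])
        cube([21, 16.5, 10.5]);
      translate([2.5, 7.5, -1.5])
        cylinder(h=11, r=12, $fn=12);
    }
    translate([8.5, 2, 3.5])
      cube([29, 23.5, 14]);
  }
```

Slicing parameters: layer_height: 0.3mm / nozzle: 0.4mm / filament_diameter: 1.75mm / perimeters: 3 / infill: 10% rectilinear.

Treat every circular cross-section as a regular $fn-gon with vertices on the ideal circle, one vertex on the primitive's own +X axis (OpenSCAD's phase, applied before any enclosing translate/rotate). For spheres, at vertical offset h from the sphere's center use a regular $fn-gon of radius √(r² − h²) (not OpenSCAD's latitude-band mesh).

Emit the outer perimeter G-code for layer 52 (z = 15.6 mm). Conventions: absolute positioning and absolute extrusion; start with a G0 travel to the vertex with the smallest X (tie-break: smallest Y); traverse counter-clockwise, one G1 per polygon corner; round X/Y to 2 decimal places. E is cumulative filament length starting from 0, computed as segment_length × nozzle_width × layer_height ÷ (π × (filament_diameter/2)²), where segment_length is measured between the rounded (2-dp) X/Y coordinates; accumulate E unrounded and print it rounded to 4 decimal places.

At z = 15.6 mm: the sphere is not intersected at this z (|z−center|=9.100 > r=6.5); the cube at (11, 9) is not intersected at this z (z outside [4, 14.5]); the cylinder at (2.5, 7.5) does not reach this height (z outside [-1.5, 9.5]); Taking the first minus the rest: the first operand is absent here, so nothing remains; the cube at (8.5, 2) (footprint 29×23.5) is included at this height; Taking the union: only the 29×23.5 cube at (8.5, 2) is present, so the union is just that shape — 1 connected region; (rotated 85° about Z; rotation is an isometry so areas/perimeters/island counts are preserved). The outline is a single polygon with 4 vertices. Extrusion per mm of travel: 0.4 × 0.3 / (π × 0.875²) = 0.049890. Accumulating E over each segment gives final E = 5.2385.

G0 X-24.66 Y10.69 Z15.60
G1 X-1.25 Y8.64 E1.1724
G1 X1.28 Y37.53 E2.6192
G1 X-22.13 Y39.58 E3.7916
G1 X-24.66 Y10.69 E5.2385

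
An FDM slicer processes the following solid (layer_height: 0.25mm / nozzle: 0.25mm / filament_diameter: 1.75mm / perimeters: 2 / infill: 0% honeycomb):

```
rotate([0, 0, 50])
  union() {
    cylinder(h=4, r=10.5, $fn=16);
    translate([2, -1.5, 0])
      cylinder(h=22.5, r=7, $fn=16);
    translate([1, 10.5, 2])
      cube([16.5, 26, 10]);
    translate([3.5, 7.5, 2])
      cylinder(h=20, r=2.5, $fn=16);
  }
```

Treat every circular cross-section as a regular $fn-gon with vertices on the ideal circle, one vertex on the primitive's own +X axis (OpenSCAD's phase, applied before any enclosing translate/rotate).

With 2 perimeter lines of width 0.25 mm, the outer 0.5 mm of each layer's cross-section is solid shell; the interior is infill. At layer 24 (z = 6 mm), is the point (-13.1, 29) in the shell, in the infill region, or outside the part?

infill

At z = 6 mm: the cylinder is not intersected at this z (z outside [0, 4]); the cylinder at (2, -1.5): section is a regular 16-gon, circumradius r=7; the cube at (1, 10.5) (footprint 16.5×26) is included at this height; the cylinder at (3.5, 7.5): section is a regular 16-gon, circumradius r=2.5; Combining (union): the regions partially overlap (shared area 0.29 mm²), so overlapping operands fuse into one piece — 2 connected regions; (whole slice rotated 50° about Z — lengths, areas and connectivity unchanged). Overall, the cross-section has 2 separate islands. Undo the 50° rotation: the query point maps to (13.795, 28.676) in the un-rotated model frame. The nearest boundary edge runs (17.50, 36.50)→(17.50, 10.50); distance from the point to it = 3.71 mm. (Shell/infill is judged within the island containing the point — the largest one.) The point is inside the cross-section and 3.71 mm from the nearest boundary — more than the 0.5 mm shell width (2 × 0.25), so it's in the infill interior.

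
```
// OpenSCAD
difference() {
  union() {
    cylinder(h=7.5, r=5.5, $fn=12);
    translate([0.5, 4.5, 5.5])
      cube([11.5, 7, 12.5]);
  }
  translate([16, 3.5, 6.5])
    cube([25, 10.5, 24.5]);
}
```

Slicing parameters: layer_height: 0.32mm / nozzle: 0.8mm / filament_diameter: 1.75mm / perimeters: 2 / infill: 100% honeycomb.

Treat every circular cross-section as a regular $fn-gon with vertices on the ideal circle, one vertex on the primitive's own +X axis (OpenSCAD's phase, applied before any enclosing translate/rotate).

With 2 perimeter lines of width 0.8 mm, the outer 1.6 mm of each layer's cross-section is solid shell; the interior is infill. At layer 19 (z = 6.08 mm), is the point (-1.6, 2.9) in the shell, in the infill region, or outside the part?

infill

At z = 6.08 mm: the cylinder: section is a regular 12-gon, circumradius r=5.5; the 11.5×7 cube at (0.5, 4.5) contributes its full rectangle; Combining (union): the regions partially overlap (shared area 1.30 mm²), so overlapping operands fuse into one piece — 1 connected region; the cube at (16, 3.5) is absent (z outside [6.5, 31]); After the difference (first − rest): none of the subtracted shapes is present at this height, so that combined region is unchanged — 1 connected region. Overall, the cross-section is a single solid region. The nearest boundary edge runs (-2.75, 4.76)→(0.00, 5.50); distance from the point to it = 2.10 mm. The point is inside the cross-section and 2.10 mm from the nearest boundary — more than the 1.6 mm shell width (2 × 0.8), so it's in the infill interior.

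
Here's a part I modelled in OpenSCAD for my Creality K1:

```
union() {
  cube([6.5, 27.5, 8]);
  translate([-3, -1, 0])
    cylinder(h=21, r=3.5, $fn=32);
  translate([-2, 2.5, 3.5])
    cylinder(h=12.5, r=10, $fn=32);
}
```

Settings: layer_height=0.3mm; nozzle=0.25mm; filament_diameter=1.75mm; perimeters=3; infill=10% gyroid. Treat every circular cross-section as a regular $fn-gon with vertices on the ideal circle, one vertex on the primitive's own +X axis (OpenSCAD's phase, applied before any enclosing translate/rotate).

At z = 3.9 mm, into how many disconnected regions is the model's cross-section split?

1

At z = 3.9 mm: the 6.5×27.5 cube contributes its full rectangle; the r=3.5 cylinder at (-3, -1) gives a regular 32-gon of circumradius 3.5 (constant along its height); the cylinder at (-2, 2.5): section is a regular 32-gon, circumradius r=10; Combining (union): the regions partially overlap (shared area 107.55 mm²), so overlapping operands fuse into one piece — 1 connected region. The result has 1 disconnected region.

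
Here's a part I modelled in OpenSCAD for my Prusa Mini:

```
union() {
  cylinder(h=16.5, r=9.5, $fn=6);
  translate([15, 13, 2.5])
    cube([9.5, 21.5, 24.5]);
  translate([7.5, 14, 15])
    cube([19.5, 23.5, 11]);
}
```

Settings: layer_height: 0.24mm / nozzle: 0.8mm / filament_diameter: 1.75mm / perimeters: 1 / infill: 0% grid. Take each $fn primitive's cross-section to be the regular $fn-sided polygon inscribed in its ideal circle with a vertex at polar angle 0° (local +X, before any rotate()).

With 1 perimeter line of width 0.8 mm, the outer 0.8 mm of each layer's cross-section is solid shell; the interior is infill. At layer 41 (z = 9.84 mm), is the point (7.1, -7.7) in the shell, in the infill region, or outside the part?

outside

At z = 9.84 mm: the r=9.5 cylinder contributes a regular 6-gon of circumradius 9.5; the cube at (15, 13) is present — its section is the full 9.5×21.5 rectangle; the cube at (7.5, 14) is absent (z outside [15, 26]); Combining (union): the 2 present regions are separate (no shared area or edge), so areas and boundary lengths simply add and each stays a separate island — 2 connected regions. Overall, the cross-section has 2 separate islands. The nearest boundary edge runs (9.50, 0.00)→(4.75, -8.23); distance from the point to it = 1.77 mm. The point is not inside any of the regions above, so it lies outside the cross-section (1.77 mm from the nearest boundary).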